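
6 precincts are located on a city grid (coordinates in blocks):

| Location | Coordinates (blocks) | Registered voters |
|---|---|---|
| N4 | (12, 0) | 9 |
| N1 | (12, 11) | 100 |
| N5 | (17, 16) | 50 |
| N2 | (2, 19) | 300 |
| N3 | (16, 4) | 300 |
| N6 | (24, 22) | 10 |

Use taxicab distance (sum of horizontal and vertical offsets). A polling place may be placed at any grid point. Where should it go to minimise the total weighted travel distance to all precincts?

Manhattan distance separates: Σwᵢ(|x−xᵢ|+|y−yᵢ|) = Σwᵢ|x−xᵢ| + Σwᵢ|y−yᵢ|, so x and y are optimised independently as 1-D weighted medians.
Total weight W = 769; half = 384.5.
x-coordinate, sorted with cumulative weight:
  x=2 (N2, w=300) cum 300
  x=12 (N4, w=9) cum 309
  x=12 (N1, w=100) cum 409  ← median
  x=16 (N3, w=300) cum 709
  x=17 (N5, w=50) cum 759
  x=24 (N6, w=10) cum 769
⇒ x* = 12
y-coordinate, sorted with cumulative weight:
  y=0 (N4, w=9) cum 9
  y=4 (N3, w=300) cum 309
  y=11 (N1, w=100) cum 409  ← median
  y=16 (N5, w=50) cum 459
  y=19 (N2, w=300) cum 759
  y=22 (N6, w=10) cum 769
⇒ y* = 11

(12, 11)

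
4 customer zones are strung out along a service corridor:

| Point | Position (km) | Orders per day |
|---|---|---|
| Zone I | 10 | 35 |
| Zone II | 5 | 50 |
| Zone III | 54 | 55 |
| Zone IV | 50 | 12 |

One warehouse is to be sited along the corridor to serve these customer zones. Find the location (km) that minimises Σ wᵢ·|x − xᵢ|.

x = 10

For a sum of weighted absolute distances on a line, the optimum is the weighted median (not the mean). Total weight W = 152; half-weight = 76.
Sort by position and accumulate weight:
  km 5 (Zone II, w=50) → cum 50
  km 10 (Zone I, w=35) → cum 85  ≥ 76 → median here
  km 50 (Zone IV, w=12) → cum 97
  km 54 (Zone III, w=55) → cum 152
Optimal location: km 10.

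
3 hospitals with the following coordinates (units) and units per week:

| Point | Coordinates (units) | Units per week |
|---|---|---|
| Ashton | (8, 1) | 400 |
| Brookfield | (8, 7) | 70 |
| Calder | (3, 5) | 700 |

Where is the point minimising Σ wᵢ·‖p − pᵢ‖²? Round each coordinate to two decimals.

(5.01, 3.75)

The minimiser of Σwᵢ‖p−pᵢ‖² is the weighted centroid p* = (Σwᵢpᵢ)/(Σwᵢ).
Σwᵢ = 1170.
Σwᵢxᵢ = 400·8 + 70·8 + 700·3 = 5860.
Σwᵢyᵢ = 400·1 + 70·7 + 700·5 = 4390.
x* = 5860/1170 = 5.01, y* = 4390/1170 = 3.75.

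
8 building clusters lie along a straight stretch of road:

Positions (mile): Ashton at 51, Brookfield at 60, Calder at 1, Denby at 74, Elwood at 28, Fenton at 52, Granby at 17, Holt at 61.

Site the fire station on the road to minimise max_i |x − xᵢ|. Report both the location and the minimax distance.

The 1-center on a line is the midpoint of the two extreme points: leftmost at 1, rightmost at 74.
Optimal location = (1 + 74)/2 = 37.5; maximum distance = (74 − 1)/2 = 36.5.

location 37.5, max distance 36.5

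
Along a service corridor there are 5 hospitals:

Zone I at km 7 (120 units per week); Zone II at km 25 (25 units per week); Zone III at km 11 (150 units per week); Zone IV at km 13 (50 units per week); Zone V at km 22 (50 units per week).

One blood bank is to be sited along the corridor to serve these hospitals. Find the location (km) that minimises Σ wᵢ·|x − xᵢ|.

For a sum of weighted absolute distances on a line, the optimum is the weighted median (not the mean). Total weight W = 395; half-weight = 197.5.
Sort by position and accumulate weight:
  km 7 (Zone I, w=120) → cum 120
  km 11 (Zone III, w=150) → cum 270  ≥ 197.5 → median here
  km 13 (Zone IV, w=50) → cum 320
  km 22 (Zone V, w=50) → cum 370
  km 25 (Zone II, w=25) → cum 395
Optimal location: km 11.

x = 11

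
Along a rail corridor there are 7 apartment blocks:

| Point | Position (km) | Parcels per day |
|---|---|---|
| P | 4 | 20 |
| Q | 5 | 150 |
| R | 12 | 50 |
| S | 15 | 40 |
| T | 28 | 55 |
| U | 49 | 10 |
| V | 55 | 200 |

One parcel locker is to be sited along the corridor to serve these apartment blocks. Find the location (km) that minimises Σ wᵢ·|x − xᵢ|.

For a sum of weighted absolute distances on a line, the optimum is the weighted median (not the mean). Total weight W = 525; half-weight = 262.5.
Sort by position and accumulate weight:
  km 4 (P, w=20) → cum 20
  km 5 (Q, w=150) → cum 170
  km 12 (R, w=50) → cum 220
  km 15 (S, w=40) → cum 260
  km 28 (T, w=55) → cum 315  ≥ 262.5 → median here
  km 49 (U, w=10) → cum 325
  km 55 (V, w=200) → cum 525
Optimal location: km 28.

x = 28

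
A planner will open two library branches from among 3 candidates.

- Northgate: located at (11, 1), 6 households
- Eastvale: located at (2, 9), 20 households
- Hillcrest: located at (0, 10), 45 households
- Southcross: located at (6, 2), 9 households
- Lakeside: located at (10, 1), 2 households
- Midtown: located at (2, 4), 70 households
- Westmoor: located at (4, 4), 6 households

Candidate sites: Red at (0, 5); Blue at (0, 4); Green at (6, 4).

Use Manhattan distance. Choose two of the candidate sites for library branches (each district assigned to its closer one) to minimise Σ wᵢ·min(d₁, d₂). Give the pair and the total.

Evaluate every pair (each demand assigned to the nearer of the two):
  {Blue, Green}: total = 642
  {Red, Green}: total = 647
  {Red, Blue}: total = 691
Best pair: {Blue, Green} with total 642.

{Blue, Green}, total 642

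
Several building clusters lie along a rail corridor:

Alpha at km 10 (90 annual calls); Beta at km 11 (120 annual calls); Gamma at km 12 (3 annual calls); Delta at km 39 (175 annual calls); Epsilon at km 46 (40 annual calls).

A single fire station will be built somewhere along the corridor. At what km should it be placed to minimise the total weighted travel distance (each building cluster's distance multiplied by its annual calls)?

x = 39

For a sum of weighted absolute distances on a line, the optimum is the weighted median (not the mean). Total weight W = 428; half-weight = 214.
Sort by position and accumulate weight:
  km 10 (Alpha, w=90) → cum 90
  km 11 (Beta, w=120) → cum 210
  km 12 (Gamma, w=3) → cum 213
  km 39 (Delta, w=175) → cum 388  ≥ 214 → median here
  km 46 (Epsilon, w=40) → cum 428
Optimal location: km 39.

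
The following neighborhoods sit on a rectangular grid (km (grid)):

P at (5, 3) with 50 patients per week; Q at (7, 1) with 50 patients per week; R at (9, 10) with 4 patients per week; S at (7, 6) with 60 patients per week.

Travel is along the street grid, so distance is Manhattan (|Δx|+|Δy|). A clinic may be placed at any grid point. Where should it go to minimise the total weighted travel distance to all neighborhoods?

(7, 3)

Manhattan distance separates: Σwᵢ(|x−xᵢ|+|y−yᵢ|) = Σwᵢ|x−xᵢ| + Σwᵢ|y−yᵢ|, so x and y are optimised independently as 1-D weighted medians.
Total weight W = 164; half = 82.
x-coordinate, sorted with cumulative weight:
  x=5 (P, w=50) cum 50
  x=7 (Q, w=50) cum 100  ← median
  x=7 (S, w=60) cum 160
  x=9 (R, w=4) cum 164
⇒ x* = 7
y-coordinate, sorted with cumulative weight:
  y=1 (Q, w=50) cum 50
  y=3 (P, w=50) cum 100  ← median
  y=6 (S, w=60) cum 160
  y=10 (R, w=4) cum 164
⇒ y* = 3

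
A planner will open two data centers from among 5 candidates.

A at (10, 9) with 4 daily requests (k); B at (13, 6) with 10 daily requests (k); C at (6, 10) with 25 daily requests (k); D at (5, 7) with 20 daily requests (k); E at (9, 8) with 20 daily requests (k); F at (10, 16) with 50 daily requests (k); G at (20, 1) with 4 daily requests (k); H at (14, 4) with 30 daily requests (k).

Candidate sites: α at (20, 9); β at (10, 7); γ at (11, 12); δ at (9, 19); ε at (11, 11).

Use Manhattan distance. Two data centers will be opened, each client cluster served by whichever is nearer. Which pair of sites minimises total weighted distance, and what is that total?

Evaluate every pair (each demand assigned to the nearer of the two):
  {β, δ}: total = 837
  {β, γ}: total = 887
  {β, ε}: total = 912
  {α, β}: total = 1055
  {δ, ε}: total = 1108
  {γ, ε}: total = 1158
  {α, ε}: total = 1164
  {γ, δ}: total = 1221
  {α, γ}: total = 1223
  {α, δ}: total = 1542
Best pair: {β, δ} with total 837.

{β, δ}, total 837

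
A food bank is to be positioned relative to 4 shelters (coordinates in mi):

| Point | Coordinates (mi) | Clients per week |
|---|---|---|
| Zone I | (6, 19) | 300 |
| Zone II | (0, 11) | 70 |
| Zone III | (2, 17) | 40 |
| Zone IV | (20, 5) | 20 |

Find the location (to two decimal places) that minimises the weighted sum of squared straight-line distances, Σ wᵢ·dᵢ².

The minimiser of Σwᵢ‖p−pᵢ‖² is the weighted centroid p* = (Σwᵢpᵢ)/(Σwᵢ).
Σwᵢ = 430.
Σwᵢxᵢ = 300·6 + 70·0 + 40·2 + 20·20 = 2280.
Σwᵢyᵢ = 300·19 + 70·11 + 40·17 + 20·5 = 7250.
x* = 2280/430 = 5.30, y* = 7250/430 = 16.86.

(5.30, 16.86)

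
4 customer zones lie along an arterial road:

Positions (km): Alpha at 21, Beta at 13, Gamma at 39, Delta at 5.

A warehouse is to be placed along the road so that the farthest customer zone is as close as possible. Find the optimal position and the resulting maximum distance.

The 1-center on a line is the midpoint of the two extreme points: leftmost at 5, rightmost at 39.
Optimal location = (5 + 39)/2 = 22; maximum distance = (39 − 5)/2 = 17.

location 22, max distance 17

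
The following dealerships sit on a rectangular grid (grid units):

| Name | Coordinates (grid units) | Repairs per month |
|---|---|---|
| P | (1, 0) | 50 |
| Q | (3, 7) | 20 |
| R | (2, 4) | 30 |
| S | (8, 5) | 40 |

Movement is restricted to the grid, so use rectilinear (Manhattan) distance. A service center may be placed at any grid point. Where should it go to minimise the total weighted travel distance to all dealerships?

Manhattan distance separates: Σwᵢ(|x−xᵢ|+|y−yᵢ|) = Σwᵢ|x−xᵢ| + Σwᵢ|y−yᵢ|, so x and y are optimised independently as 1-D weighted medians.
Total weight W = 140; half = 70.
x-coordinate, sorted with cumulative weight:
  x=1 (P, w=50) cum 50
  x=2 (R, w=30) cum 80  ← median
  x=3 (Q, w=20) cum 100
  x=8 (S, w=40) cum 140
⇒ x* = 2
y-coordinate, sorted with cumulative weight:
  y=0 (P, w=50) cum 50
  y=4 (R, w=30) cum 80  ← median
  y=5 (S, w=40) cum 120
  y=7 (Q, w=20) cum 140
⇒ y* = 4

(2, 4)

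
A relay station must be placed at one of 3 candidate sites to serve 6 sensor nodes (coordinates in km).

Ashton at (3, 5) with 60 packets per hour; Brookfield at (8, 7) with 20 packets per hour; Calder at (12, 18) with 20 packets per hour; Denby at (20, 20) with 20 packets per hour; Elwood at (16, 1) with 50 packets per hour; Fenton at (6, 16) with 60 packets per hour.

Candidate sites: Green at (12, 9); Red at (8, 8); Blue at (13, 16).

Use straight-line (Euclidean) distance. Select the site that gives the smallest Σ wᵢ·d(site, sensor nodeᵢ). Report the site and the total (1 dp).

Red, total 1951.0 km

Total weighted distance at each candidate:
  Green (12, 9): total = 2132.8
  Red (8, 8): total = 1951.0
  Blue (13, 16): total = 2488.7
Minimum is at Red with total 1951.0 km.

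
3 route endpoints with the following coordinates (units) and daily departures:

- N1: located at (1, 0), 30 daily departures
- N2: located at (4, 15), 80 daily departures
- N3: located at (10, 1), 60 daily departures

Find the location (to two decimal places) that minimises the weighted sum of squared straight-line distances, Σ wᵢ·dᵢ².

The minimiser of Σwᵢ‖p−pᵢ‖² is the weighted centroid p* = (Σwᵢpᵢ)/(Σwᵢ).
Σwᵢ = 170.
Σwᵢxᵢ = 30·1 + 80·4 + 60·10 = 950.
Σwᵢyᵢ = 30·0 + 80·15 + 60·1 = 1260.
x* = 950/170 = 5.59, y* = 1260/170 = 7.41.

(5.59, 7.41)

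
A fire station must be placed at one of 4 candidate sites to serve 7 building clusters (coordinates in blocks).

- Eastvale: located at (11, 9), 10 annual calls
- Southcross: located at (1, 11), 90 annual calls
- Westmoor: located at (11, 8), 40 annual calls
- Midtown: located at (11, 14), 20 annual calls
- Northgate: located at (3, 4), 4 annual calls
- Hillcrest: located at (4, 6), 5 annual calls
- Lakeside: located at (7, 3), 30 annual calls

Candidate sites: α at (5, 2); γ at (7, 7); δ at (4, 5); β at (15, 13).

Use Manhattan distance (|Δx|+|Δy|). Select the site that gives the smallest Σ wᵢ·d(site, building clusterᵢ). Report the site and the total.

γ, total 1548 blocks

Total weighted distance at each candidate:
  α (5, 2): total = 2271
  γ (7, 7): total = 1548
  δ (4, 5): total = 1803
  β (15, 13): total = 2694
Minimum is at γ with total 1548 blocks.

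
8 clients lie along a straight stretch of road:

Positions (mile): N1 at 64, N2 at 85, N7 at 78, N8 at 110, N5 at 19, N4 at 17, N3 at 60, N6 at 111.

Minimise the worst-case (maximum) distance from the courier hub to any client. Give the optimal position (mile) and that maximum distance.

The 1-center on a line is the midpoint of the two extreme points: leftmost at 17, rightmost at 111.
Optimal location = (17 + 111)/2 = 64; maximum distance = (111 − 17)/2 = 47.

location 64, max distance 47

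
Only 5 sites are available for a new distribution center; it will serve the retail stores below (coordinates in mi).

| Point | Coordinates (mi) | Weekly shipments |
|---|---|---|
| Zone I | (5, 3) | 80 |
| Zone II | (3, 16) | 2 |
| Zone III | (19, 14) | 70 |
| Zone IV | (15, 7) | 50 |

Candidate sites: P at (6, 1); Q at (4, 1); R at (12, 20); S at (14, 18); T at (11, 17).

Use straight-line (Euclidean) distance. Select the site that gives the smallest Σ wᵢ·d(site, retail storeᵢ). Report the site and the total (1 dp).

P, total 2037.2 mi

Total weighted distance at each candidate:
  P (6, 1): total = 2037.2
  Q (4, 1): total = 2224.9
  R (12, 20): total = 2802.9
  S (14, 18): total = 2422.3
  T (11, 17): total = 2371.2
Minimum is at P with total 2037.2 mi.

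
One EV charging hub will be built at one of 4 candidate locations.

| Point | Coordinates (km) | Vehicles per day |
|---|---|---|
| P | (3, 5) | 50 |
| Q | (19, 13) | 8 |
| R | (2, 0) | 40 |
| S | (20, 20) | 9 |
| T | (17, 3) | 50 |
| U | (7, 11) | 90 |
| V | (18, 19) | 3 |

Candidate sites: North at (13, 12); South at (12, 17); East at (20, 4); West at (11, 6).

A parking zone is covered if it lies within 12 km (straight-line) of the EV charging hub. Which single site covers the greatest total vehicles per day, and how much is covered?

West, covering 238

Coverage radius r = 12 km; a point is covered iff (Δx)²+(Δy)² ≤ 12² = 144.
  North (13, 12): covers {Q, S, T, U, V} → 160
  South (12, 17): covers {Q, S, U, V} → 110
  East (20, 4): covers {Q, T} → 58
  West (11, 6): covers {P, Q, R, T, U} → 238
Maximum coverage at West: 238 vehicles per day.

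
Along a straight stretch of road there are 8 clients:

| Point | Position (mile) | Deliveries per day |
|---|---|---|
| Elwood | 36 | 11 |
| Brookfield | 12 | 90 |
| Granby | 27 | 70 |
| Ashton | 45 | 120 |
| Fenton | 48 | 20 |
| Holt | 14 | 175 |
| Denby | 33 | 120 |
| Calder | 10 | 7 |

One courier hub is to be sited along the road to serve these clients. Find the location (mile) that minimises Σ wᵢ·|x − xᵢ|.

x = 27

For a sum of weighted absolute distances on a line, the optimum is the weighted median (not the mean). Total weight W = 613; half-weight = 306.5.
Sort by position and accumulate weight:
  mile 10 (Calder, w=7) → cum 7
  mile 12 (Brookfield, w=90) → cum 97
  mile 14 (Holt, w=175) → cum 272
  mile 27 (Granby, w=70) → cum 342  ≥ 306.5 → median here
  mile 33 (Denby, w=120) → cum 462
  mile 36 (Elwood, w=11) → cum 473
  mile 45 (Ashton, w=120) → cum 593
  mile 48 (Fenton, w=20) → cum 613
Optimal location: mile 27.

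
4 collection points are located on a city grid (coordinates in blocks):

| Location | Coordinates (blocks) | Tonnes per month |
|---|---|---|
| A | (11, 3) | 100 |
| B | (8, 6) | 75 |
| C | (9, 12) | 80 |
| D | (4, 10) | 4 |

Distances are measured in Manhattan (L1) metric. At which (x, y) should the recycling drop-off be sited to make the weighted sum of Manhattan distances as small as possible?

Manhattan distance separates: Σwᵢ(|x−xᵢ|+|y−yᵢ|) = Σwᵢ|x−xᵢ| + Σwᵢ|y−yᵢ|, so x and y are optimised independently as 1-D weighted medians.
Total weight W = 259; half = 129.5.
x-coordinate, sorted with cumulative weight:
  x=4 (D, w=4) cum 4
  x=8 (B, w=75) cum 79
  x=9 (C, w=80) cum 159  ← median
  x=11 (A, w=100) cum 259
⇒ x* = 9
y-coordinate, sorted with cumulative weight:
  y=3 (A, w=100) cum 100
  y=6 (B, w=75) cum 175  ← median
  y=10 (D, w=4) cum 179
  y=12 (C, w=80) cum 259
⇒ y* = 6

(9, 6)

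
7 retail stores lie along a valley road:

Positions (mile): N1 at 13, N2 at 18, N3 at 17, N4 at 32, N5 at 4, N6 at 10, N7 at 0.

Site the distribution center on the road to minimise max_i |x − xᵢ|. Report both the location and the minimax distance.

location 16, max distance 16

The 1-center on a line is the midpoint of the two extreme points: leftmost at 0, rightmost at 32.
Optimal location = (0 + 32)/2 = 16; maximum distance = (32 − 0)/2 = 16.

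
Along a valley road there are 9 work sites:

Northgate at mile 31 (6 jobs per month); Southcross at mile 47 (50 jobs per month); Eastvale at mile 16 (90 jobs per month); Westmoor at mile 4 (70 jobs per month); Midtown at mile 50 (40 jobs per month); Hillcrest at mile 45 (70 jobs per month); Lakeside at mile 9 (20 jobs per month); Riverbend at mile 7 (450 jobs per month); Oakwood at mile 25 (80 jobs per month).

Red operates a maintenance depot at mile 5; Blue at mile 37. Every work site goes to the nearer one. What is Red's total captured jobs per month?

The indifferent point is the midpoint (5+37)/2 = 21; work sites left of it (closer to Red at 5) go to Red, those right go to Blue.
  Westmoor at 4 (w=70) → Red
  Riverbend at 7 (w=450) → Red
  Lakeside at 9 (w=20) → Red
  Eastvale at 16 (w=90) → Red
  Oakwood at 25 (w=80) → Blue
  Northgate at 31 (w=6) → Blue
  Hillcrest at 45 (w=70) → Blue
  Southcross at 47 (w=50) → Blue
  Midtown at 50 (w=40) → Blue
Red captures 630; Blue captures 246.

630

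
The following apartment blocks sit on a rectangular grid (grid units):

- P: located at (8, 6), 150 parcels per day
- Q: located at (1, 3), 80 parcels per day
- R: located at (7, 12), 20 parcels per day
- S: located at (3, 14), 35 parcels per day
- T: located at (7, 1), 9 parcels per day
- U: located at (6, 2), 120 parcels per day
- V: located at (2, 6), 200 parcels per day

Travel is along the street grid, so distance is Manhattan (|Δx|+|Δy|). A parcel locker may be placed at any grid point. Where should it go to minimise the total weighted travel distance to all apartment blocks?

(3, 6)

Manhattan distance separates: Σwᵢ(|x−xᵢ|+|y−yᵢ|) = Σwᵢ|x−xᵢ| + Σwᵢ|y−yᵢ|, so x and y are optimised independently as 1-D weighted medians.
Total weight W = 614; half = 307.
x-coordinate, sorted with cumulative weight:
  x=1 (Q, w=80) cum 80
  x=2 (V, w=200) cum 280
  x=3 (S, w=35) cum 315  ← median
  x=6 (U, w=120) cum 435
  x=7 (R, w=20) cum 455
  x=7 (T, w=9) cum 464
  x=8 (P, w=150) cum 614
⇒ x* = 3
y-coordinate, sorted with cumulative weight:
  y=1 (T, w=9) cum 9
  y=2 (U, w=120) cum 129
  y=3 (Q, w=80) cum 209
  y=6 (P, w=150) cum 359  ← median
  y=6 (V, w=200) cum 559
  y=12 (R, w=20) cum 579
  y=14 (S, w=35) cum 614
⇒ y* = 6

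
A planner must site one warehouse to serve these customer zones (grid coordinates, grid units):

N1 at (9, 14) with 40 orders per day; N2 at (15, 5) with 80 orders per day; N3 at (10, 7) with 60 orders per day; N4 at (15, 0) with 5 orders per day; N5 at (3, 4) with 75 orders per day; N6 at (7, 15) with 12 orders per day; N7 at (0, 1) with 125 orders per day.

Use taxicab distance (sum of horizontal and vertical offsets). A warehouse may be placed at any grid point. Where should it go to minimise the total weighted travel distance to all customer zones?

(3, 4)

Manhattan distance separates: Σwᵢ(|x−xᵢ|+|y−yᵢ|) = Σwᵢ|x−xᵢ| + Σwᵢ|y−yᵢ|, so x and y are optimised independently as 1-D weighted medians.
Total weight W = 397; half = 198.5.
x-coordinate, sorted with cumulative weight:
  x=0 (N7, w=125) cum 125
  x=3 (N5, w=75) cum 200  ← median
  x=7 (N6, w=12) cum 212
  x=9 (N1, w=40) cum 252
  x=10 (N3, w=60) cum 312
  x=15 (N2, w=80) cum 392
  x=15 (N4, w=5) cum 397
⇒ x* = 3
y-coordinate, sorted with cumulative weight:
  y=0 (N4, w=5) cum 5
  y=1 (N7, w=125) cum 130
  y=4 (N5, w=75) cum 205  ← median
  y=5 (N2, w=80) cum 285
  y=7 (N3, w=60) cum 345
  y=14 (N1, w=40) cum 385
  y=15 (N6, w=12) cum 397
⇒ y* = 4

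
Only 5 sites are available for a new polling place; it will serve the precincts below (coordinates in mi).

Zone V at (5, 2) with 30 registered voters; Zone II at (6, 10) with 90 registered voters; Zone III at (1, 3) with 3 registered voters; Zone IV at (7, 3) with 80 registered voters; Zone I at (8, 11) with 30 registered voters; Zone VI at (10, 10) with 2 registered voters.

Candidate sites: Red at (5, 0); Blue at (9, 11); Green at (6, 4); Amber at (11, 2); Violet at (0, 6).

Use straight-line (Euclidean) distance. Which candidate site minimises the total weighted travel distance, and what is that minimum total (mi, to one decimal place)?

Green, total 968.3 mi

Total weighted distance at each candidate:
  Red (5, 0): total = 1632.3
  Blue (9, 11): total = 1306.5
  Green (6, 4): total = 968.3
  Amber (11, 2): total = 1689.8
  Violet (0, 6): total = 1764.4
Minimum is at Green with total 968.3 mi.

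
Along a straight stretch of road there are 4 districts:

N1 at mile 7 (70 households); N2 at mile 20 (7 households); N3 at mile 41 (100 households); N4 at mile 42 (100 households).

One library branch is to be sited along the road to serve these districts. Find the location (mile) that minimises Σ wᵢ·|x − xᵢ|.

For a sum of weighted absolute distances on a line, the optimum is the weighted median (not the mean). Total weight W = 277; half-weight = 138.5.
Sort by position and accumulate weight:
  mile 7 (N1, w=70) → cum 70
  mile 20 (N2, w=7) → cum 77
  mile 41 (N3, w=100) → cum 177  ≥ 138.5 → median here
  mile 42 (N4, w=100) → cum 277
Optimal location: mile 41.

x = 41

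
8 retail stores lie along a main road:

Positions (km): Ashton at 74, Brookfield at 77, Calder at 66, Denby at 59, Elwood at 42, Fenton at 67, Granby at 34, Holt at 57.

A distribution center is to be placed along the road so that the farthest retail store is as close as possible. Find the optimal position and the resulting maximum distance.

The 1-center on a line is the midpoint of the two extreme points: leftmost at 34, rightmost at 77.
Optimal location = (34 + 77)/2 = 55.5; maximum distance = (77 − 34)/2 = 21.5.

location 55.5, max distance 21.5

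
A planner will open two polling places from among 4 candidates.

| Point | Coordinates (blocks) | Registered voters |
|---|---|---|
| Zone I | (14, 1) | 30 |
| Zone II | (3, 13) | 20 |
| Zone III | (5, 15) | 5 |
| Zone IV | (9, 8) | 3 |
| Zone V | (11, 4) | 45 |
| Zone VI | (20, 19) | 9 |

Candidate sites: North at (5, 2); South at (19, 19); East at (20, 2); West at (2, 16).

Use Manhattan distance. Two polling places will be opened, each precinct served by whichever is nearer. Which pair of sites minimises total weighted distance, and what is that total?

{North, West}, total 979

Evaluate every pair (each demand assigned to the nearer of the two):
  {North, West}: total = 979
  {East, West}: total = 1003
  {North, South}: total = 1024
  {North, East}: total = 1078
  {South, East}: total = 1295
  {South, West}: total = 1789
Best pair: {North, West} with total 979.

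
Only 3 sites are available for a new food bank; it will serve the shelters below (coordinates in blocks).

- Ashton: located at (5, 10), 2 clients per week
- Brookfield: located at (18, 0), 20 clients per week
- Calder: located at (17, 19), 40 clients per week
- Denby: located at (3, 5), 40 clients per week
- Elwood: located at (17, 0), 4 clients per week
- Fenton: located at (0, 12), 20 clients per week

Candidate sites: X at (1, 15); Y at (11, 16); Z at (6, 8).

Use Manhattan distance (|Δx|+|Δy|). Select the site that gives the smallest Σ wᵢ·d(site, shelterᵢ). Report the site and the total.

Total weighted distance at each candidate:
  X (1, 15): total = 2142
  Y (11, 16): total = 1992
  Z (6, 8): total = 1802
Minimum is at Z with total 1802 blocks.

Z, total 1802 blocks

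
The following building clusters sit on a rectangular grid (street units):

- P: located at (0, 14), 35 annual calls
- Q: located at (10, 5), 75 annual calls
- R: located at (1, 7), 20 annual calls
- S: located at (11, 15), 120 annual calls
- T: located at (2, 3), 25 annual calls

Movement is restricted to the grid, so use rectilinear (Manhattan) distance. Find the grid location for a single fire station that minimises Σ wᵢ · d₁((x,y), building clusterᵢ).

(10, 14)

Manhattan distance separates: Σwᵢ(|x−xᵢ|+|y−yᵢ|) = Σwᵢ|x−xᵢ| + Σwᵢ|y−yᵢ|, so x and y are optimised independently as 1-D weighted medians.
Total weight W = 275; half = 137.5.
x-coordinate, sorted with cumulative weight:
  x=0 (P, w=35) cum 35
  x=1 (R, w=20) cum 55
  x=2 (T, w=25) cum 80
  x=10 (Q, w=75) cum 155  ← median
  x=11 (S, w=120) cum 275
⇒ x* = 10
y-coordinate, sorted with cumulative weight:
  y=3 (T, w=25) cum 25
  y=5 (Q, w=75) cum 100
  y=7 (R, w=20) cum 120
  y=14 (P, w=35) cum 155  ← median
  y=15 (S, w=120) cum 275
⇒ y* = 14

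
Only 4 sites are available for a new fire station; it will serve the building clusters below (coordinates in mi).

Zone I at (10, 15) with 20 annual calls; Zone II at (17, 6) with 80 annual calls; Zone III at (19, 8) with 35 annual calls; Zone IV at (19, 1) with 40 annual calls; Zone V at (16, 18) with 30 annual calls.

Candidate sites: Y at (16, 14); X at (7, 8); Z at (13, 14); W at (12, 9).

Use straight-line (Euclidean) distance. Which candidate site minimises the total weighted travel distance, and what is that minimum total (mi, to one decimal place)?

Total weighted distance at each candidate:
  Y (16, 14): total = 1655.1
  X (7, 8): total = 2347.5
  Z (13, 14): total = 1798.5
  W (12, 9): total = 1561.1
Minimum is at W with total 1561.1 mi.

W, total 1561.1 mi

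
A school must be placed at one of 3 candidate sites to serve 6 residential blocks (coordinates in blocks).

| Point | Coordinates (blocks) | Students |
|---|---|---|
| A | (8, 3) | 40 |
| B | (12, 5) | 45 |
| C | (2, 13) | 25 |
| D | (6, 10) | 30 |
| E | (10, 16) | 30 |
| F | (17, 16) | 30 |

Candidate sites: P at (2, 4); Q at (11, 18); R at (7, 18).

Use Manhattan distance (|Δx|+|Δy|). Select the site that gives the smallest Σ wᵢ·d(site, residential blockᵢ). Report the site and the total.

Q, total 2420 blocks

Total weighted distance at each candidate:
  P (2, 4): total = 2710
  Q (11, 18): total = 2420
  R (7, 18): total = 2480
Minimum is at Q with total 2420 blocks.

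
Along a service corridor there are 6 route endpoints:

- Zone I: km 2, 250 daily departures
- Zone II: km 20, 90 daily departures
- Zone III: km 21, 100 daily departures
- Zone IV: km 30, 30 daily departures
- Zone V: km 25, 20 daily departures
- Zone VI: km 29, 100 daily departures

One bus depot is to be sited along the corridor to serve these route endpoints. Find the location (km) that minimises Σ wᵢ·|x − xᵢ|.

For a sum of weighted absolute distances on a line, the optimum is the weighted median (not the mean). Total weight W = 590; half-weight = 295.
Sort by position and accumulate weight:
  km 2 (Zone I, w=250) → cum 250
  km 20 (Zone II, w=90) → cum 340  ≥ 295 → median here
  km 21 (Zone III, w=100) → cum 440
  km 25 (Zone V, w=20) → cum 460
  km 29 (Zone VI, w=100) → cum 560
  km 30 (Zone IV, w=30) → cum 590
Optimal location: km 20.

x = 20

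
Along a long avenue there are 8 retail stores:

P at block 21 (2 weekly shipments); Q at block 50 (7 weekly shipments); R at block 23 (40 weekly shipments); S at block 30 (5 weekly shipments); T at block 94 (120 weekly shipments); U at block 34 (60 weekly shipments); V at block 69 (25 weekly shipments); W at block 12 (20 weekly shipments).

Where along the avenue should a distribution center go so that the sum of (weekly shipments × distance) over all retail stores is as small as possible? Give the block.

For a sum of weighted absolute distances on a line, the optimum is the weighted median (not the mean). Total weight W = 279; half-weight = 139.5.
Sort by position and accumulate weight:
  block 12 (W, w=20) → cum 20
  block 21 (P, w=2) → cum 22
  block 23 (R, w=40) → cum 62
  block 30 (S, w=5) → cum 67
  block 34 (U, w=60) → cum 127
  block 50 (Q, w=7) → cum 134
  block 69 (V, w=25) → cum 159  ≥ 139.5 → median here
  block 94 (T, w=120) → cum 279
Optimal location: block 69.

x = 69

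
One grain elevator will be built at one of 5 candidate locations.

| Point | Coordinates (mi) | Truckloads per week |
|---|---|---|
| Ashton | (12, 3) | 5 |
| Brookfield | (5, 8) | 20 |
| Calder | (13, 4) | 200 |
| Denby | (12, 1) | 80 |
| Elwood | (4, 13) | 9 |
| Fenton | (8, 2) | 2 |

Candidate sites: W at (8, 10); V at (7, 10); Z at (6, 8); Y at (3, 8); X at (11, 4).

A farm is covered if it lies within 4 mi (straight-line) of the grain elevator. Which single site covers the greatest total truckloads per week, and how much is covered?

Coverage radius r = 4 mi; a point is covered iff (Δx)²+(Δy)² ≤ 4² = 16.
  W (8, 10): covers {Brookfield} → 20
  V (7, 10): covers {Brookfield} → 20
  Z (6, 8): covers {Brookfield} → 20
  Y (3, 8): covers {Brookfield} → 20
  X (11, 4): covers {Ashton, Calder, Denby, Fenton} → 287
Maximum coverage at X: 287 truckloads per week.

X, covering 287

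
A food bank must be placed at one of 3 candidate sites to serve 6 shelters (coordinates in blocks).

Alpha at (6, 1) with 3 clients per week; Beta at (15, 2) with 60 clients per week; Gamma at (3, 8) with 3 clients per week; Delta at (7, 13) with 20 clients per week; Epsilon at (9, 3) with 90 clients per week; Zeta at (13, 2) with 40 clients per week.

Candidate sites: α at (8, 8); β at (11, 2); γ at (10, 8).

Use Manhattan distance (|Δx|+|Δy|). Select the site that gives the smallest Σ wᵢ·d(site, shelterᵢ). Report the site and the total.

β, total 950 blocks

Total weighted distance at each candidate:
  α (8, 8): total = 1922
  β (11, 2): total = 950
  γ (10, 8): total = 1774
Minimum is at β with total 950 blocks.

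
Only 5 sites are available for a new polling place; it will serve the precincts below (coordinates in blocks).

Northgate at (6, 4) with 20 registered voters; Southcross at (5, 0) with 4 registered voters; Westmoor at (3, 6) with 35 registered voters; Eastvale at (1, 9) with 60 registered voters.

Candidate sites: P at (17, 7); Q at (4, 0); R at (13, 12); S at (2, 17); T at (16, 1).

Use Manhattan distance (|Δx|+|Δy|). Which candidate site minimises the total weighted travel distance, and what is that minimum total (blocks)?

Q, total 1089 blocks

Total weighted distance at each candidate:
  P (17, 7): total = 1961
  Q (4, 0): total = 1089
  R (13, 12): total = 1840
  S (2, 17): total = 1380
  T (16, 1): total = 2318
Minimum is at Q with total 1089 blocks.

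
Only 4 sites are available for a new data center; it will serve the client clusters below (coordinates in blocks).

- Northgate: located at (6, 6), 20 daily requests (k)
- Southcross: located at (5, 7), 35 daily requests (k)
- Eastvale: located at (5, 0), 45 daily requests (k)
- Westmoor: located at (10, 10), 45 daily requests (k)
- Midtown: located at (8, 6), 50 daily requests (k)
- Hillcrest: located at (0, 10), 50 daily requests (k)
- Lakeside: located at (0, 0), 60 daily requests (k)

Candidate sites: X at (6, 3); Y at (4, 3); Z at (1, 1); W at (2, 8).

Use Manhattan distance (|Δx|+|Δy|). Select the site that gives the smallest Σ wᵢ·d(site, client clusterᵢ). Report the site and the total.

X, total 2350 blocks

Total weighted distance at each candidate:
  X (6, 3): total = 2350
  Y (4, 3): total = 2360
  Z (1, 1): total = 2805
  W (2, 8): total = 2405
Minimum is at X with total 2350 blocks.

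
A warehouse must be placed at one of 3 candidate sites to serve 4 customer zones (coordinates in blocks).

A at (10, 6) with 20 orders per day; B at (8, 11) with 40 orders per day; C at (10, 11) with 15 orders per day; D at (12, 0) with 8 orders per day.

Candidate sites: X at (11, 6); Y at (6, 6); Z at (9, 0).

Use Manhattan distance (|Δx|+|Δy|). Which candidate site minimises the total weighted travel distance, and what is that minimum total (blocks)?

X, total 486 blocks

Total weighted distance at each candidate:
  X (11, 6): total = 486
  Y (6, 6): total = 591
  Z (9, 0): total = 824
Minimum is at X with total 486 blocks.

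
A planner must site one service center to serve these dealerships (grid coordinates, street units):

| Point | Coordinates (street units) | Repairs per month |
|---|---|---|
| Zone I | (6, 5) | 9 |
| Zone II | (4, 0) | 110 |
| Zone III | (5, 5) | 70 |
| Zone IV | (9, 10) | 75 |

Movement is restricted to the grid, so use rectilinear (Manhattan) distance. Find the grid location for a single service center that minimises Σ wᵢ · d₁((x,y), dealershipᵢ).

(5, 5)

Manhattan distance separates: Σwᵢ(|x−xᵢ|+|y−yᵢ|) = Σwᵢ|x−xᵢ| + Σwᵢ|y−yᵢ|, so x and y are optimised independently as 1-D weighted medians.
Total weight W = 264; half = 132.
x-coordinate, sorted with cumulative weight:
  x=4 (Zone II, w=110) cum 110
  x=5 (Zone III, w=70) cum 180  ← median
  x=6 (Zone I, w=9) cum 189
  x=9 (Zone IV, w=75) cum 264
⇒ x* = 5
y-coordinate, sorted with cumulative weight:
  y=0 (Zone II, w=110) cum 110
  y=5 (Zone I, w=9) cum 119
  y=5 (Zone III, w=70) cum 189  ← median
  y=10 (Zone IV, w=75) cum 264
⇒ y* = 5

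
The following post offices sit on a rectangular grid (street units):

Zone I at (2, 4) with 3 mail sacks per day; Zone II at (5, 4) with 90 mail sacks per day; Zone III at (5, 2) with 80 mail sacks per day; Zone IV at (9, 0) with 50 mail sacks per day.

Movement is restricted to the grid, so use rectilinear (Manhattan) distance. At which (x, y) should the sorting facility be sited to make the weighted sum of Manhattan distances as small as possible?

(5, 2)

Manhattan distance separates: Σwᵢ(|x−xᵢ|+|y−yᵢ|) = Σwᵢ|x−xᵢ| + Σwᵢ|y−yᵢ|, so x and y are optimised independently as 1-D weighted medians.
Total weight W = 223; half = 111.5.
x-coordinate, sorted with cumulative weight:
  x=2 (Zone I, w=3) cum 3
  x=5 (Zone II, w=90) cum 93
  x=5 (Zone III, w=80) cum 173  ← median
  x=9 (Zone IV, w=50) cum 223
⇒ x* = 5
y-coordinate, sorted with cumulative weight:
  y=0 (Zone IV, w=50) cum 50
  y=2 (Zone III, w=80) cum 130  ← median
  y=4 (Zone I, w=3) cum 133
  y=4 (Zone II, w=90) cum 223
⇒ y* = 2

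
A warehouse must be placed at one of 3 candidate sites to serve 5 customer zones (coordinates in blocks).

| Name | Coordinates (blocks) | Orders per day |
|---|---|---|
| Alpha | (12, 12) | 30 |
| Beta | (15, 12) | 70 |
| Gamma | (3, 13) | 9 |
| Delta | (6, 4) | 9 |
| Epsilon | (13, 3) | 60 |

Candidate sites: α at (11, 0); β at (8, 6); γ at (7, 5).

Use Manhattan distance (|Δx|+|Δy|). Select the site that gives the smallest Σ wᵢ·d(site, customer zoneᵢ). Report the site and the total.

β, total 1834 blocks

Total weighted distance at each candidate:
  α (11, 0): total = 2080
  β (8, 6): total = 1834
  γ (7, 5): total = 2016
Minimum is at β with total 1834 blocks.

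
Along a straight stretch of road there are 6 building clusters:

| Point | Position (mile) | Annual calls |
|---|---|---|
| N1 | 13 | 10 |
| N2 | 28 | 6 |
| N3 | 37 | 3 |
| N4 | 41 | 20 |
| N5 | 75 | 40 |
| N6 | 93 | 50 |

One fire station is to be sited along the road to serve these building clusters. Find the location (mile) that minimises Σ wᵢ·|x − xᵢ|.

For a sum of weighted absolute distances on a line, the optimum is the weighted median (not the mean). Total weight W = 129; half-weight = 64.5.
Sort by position and accumulate weight:
  mile 13 (N1, w=10) → cum 10
  mile 28 (N2, w=6) → cum 16
  mile 37 (N3, w=3) → cum 19
  mile 41 (N4, w=20) → cum 39
  mile 75 (N5, w=40) → cum 79  ≥ 64.5 → median here
  mile 93 (N6, w=50) → cum 129
Optimal location: mile 75.

x = 75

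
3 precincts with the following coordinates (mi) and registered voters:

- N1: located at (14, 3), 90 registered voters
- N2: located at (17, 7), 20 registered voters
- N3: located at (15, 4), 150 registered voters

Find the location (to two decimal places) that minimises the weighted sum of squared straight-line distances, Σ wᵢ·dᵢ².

(14.81, 3.88)

The minimiser of Σwᵢ‖p−pᵢ‖² is the weighted centroid p* = (Σwᵢpᵢ)/(Σwᵢ).
Σwᵢ = 260.
Σwᵢxᵢ = 90·14 + 20·17 + 150·15 = 3850.
Σwᵢyᵢ = 90·3 + 20·7 + 150·4 = 1010.
x* = 3850/260 = 14.81, y* = 1010/260 = 3.88.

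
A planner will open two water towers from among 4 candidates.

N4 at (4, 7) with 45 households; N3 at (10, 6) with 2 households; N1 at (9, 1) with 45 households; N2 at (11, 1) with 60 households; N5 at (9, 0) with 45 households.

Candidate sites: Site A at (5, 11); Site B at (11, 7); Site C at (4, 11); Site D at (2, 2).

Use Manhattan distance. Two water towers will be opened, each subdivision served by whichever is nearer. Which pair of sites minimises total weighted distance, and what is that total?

Evaluate every pair (each demand assigned to the nearer of the two):
  {Site B, Site C}: total = 1309
  {Site A, Site B}: total = 1354
  {Site B, Site D}: total = 1444
  {Site C, Site D}: total = 1567
  {Site A, Site D}: total = 1610
  {Site A, Site C}: total = 2465
Best pair: {Site B, Site C} with total 1309.

{Site B, Site C}, total 1309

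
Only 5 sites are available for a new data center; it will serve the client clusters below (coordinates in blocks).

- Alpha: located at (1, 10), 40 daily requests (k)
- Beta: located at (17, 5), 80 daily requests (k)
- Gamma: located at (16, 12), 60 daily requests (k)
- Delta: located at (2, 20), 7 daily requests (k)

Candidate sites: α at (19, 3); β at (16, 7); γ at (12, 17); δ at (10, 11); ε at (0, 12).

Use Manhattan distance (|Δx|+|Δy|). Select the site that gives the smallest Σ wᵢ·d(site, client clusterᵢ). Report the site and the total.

β, total 1449 blocks

Total weighted distance at each candidate:
  α (19, 3): total = 2278
  β (16, 7): total = 1449
  γ (12, 17): total = 2711
  δ (10, 11): total = 1979
  ε (0, 12): total = 3070
Minimum is at β with total 1449 blocks.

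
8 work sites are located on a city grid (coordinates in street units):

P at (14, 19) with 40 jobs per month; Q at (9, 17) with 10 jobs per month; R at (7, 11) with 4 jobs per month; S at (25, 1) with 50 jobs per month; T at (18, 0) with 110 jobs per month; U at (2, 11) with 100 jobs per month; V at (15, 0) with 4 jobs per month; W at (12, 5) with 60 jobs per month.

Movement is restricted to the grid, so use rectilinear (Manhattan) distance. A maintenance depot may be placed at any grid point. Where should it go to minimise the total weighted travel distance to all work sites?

Manhattan distance separates: Σwᵢ(|x−xᵢ|+|y−yᵢ|) = Σwᵢ|x−xᵢ| + Σwᵢ|y−yᵢ|, so x and y are optimised independently as 1-D weighted medians.
Total weight W = 378; half = 189.
x-coordinate, sorted with cumulative weight:
  x=2 (U, w=100) cum 100
  x=7 (R, w=4) cum 104
  x=9 (Q, w=10) cum 114
  x=12 (W, w=60) cum 174
  x=14 (P, w=40) cum 214  ← median
  x=15 (V, w=4) cum 218
  x=18 (T, w=110) cum 328
  x=25 (S, w=50) cum 378
⇒ x* = 14
y-coordinate, sorted with cumulative weight:
  y=0 (T, w=110) cum 110
  y=0 (V, w=4) cum 114
  y=1 (S, w=50) cum 164
  y=5 (W, w=60) cum 224  ← median
  y=11 (R, w=4) cum 228
  y=11 (U, w=100) cum 328
  y=17 (Q, w=10) cum 338
  y=19 (P, w=40) cum 378
⇒ y* = 5

(14, 5)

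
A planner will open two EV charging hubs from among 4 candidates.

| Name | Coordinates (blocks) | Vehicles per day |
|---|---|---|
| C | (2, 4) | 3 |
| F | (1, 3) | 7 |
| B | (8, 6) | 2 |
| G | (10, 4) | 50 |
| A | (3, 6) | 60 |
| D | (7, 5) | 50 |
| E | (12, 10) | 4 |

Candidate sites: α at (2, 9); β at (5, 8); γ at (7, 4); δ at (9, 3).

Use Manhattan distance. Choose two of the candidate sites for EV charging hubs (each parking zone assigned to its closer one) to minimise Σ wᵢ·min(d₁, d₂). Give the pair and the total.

{β, γ}, total 546

Evaluate every pair (each demand assigned to the nearer of the two):
  {β, γ}: total = 546
  {α, γ}: total = 554
  {γ, δ}: total = 620
  {α, δ}: total = 652
  {β, δ}: total = 661
  {α, β}: total = 1050
Best pair: {β, γ} with total 546.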